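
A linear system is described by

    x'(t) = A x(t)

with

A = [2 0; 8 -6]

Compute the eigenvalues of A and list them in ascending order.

-6, 2

det(sI - A) = s^2 - (tr A)s + det A, with tr A = 2 + (-6) = -4 and det A = 2·(-6) - 0·8 = -12 - 0 = -12.
So p(s) = det(sI - A) = s^2 + 4s - 12.
Factor s^2 + 4s - 12: two numbers with sum -4 and product -12 are 2 and -6, so s^2 + 4s - 12 = (s - 2)(s + 6).
Hence p(s) = (s - 2) (s + 6), with roots -6, 2.
At least one eigenvalue has non-negative real part, so the system is not asymptotically stable.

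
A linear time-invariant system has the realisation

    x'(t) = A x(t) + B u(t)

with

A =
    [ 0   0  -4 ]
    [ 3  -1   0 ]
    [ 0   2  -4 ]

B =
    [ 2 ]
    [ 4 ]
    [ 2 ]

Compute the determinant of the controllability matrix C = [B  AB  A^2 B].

AB = [[-8], [2], [0]]
A^2B = [[0], [-26], [4]]
Controllability matrix C = [B  AB  A^2B] = [[2, -8, 0], [4, 2, -26], [2, 0, 4]]
Expanding along the first row, det(C) = 2·(2·4 - (-26)·0) - (-8)·(4·4 - (-26)·2) + 0·(4·0 - 2·2) = 2·8 - (-8)·68 + 0·(-4) = 560
Since det(C) ≠ 0, rank(C) = 3 and the system is completely controllable.

560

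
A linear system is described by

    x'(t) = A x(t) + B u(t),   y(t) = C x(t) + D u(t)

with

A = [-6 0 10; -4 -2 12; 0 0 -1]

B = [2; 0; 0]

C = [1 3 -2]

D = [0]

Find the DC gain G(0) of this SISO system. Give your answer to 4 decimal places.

-1.6667

G(0) = C(-A)^{-1}B + D = -C A^{-1} B + D.
det A = -12, so A^{-1} = (1/-12)·adj(A) = [[-1/6, 0, -5/3], [1/3, -1/2, -8/3], [0, 0, -1]]
A^{-1} B = [-1/3, 2/3, 0]^T
C A^{-1} B = 5/3
G(0) = D - C A^{-1} B = 0 - (5/3) = -5/3 ≈ -1.6667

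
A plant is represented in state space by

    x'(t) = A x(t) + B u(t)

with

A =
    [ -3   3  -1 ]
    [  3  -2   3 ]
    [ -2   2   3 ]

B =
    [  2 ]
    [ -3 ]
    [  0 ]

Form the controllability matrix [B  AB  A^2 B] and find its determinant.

246

AB = [[-15], [12], [-10]]
A^2B = [[91], [-99], [24]]
Controllability matrix C = [B  AB  A^2B] = [[2, -15, 91], [-3, 12, -99], [0, -10, 24]]
Expanding along the first row, det(C) = 2·(12·24 - (-99)·(-10)) - (-15)·((-3)·24 - (-99)·0) + 91·((-3)·(-10) - 12·0) = 2·(-702) - (-15)·(-72) + 91·30 = 246
Since det(C) ≠ 0, rank(C) = 3 and the system is completely controllable.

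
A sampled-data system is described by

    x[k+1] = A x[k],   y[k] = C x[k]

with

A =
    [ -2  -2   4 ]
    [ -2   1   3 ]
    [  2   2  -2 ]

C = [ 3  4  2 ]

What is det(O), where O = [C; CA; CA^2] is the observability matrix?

-4108

CA = [[-10, 2, 20]]
CA^2 = [[56, 62, -74]]
Observability matrix O = [C; CA; CA^2] = [[3, 4, 2], [-10, 2, 20], [56, 62, -74]]
Expanding along the first row, det(O) = 3·(2·(-74) - 20·62) - 4·((-10)·(-74) - 20·56) + 2·((-10)·62 - 2·56) = 3·(-1388) - 4·(-380) + 2·(-732) = -4108
Since det(O) ≠ 0, rank(O) = 3 and the system is completely observable.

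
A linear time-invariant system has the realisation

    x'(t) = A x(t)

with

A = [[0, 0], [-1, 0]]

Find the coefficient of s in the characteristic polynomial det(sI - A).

For a 2×2 matrix, det(sI - A) = s^2 - (tr A)s + det A.
tr A = 0, det A = 0.
So p(s) = s^2.
The coefficient of s is 0.

0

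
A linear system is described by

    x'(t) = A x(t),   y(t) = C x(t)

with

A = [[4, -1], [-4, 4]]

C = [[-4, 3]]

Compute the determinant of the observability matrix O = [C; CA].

CA = [[-28, 16]]
Observability matrix O = [C; CA] = [[-4, 3], [-28, 16]]
det(O) = (-4)·16 - 3·(-28) = -64 - (-84) = 20
Since det(O) ≠ 0, rank(O) = 2 and the system is completely observable.

20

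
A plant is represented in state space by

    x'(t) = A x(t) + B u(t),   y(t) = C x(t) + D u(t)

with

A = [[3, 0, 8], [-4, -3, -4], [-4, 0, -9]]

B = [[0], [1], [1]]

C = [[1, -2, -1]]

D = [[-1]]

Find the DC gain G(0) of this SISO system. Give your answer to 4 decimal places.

3.2000

G(0) = C(-A)^{-1}B + D = -C A^{-1} B + D.
det A = -15, so A^{-1} = (1/-15)·adj(A) = [[-9/5, 0, -8/5], [4/3, -1/3, 4/3], [4/5, 0, 3/5]]
A^{-1} B = [-8/5, 1, 3/5]^T
C A^{-1} B = -21/5
G(0) = D - C A^{-1} B = -1 - (-21/5) = 16/5 ≈ 3.2000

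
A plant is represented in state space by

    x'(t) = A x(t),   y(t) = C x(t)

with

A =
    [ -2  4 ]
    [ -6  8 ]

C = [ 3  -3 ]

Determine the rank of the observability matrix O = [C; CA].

1

CA = [[12, -12]]
Observability matrix O = [C; CA] = [[3, -3], [12, -12]]
Every row of O is a scalar multiple of row 1 = [3, -3] (multipliers 1, 4), so the rows span a one-dimensional space.
O ≠ 0, hence rank(O) = 1.
rank(O) = 1 < n = 2, so the pair (A, C) is not completely observable.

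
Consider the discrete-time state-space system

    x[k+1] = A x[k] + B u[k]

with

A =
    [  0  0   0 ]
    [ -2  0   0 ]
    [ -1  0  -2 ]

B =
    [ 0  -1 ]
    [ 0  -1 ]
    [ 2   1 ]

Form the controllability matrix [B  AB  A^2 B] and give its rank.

3

AB = [[0, 0], [0, 2], [-4, -1]]
A^2B = [[0, 0], [0, 0], [8, 2]]
Controllability matrix C = [B  AB  A^2B] = [[0, -1, 0, 0, 0, 0], [0, -1, 0, 2, 0, 0], [2, 1, -4, -1, 8, 2]]
Take the 3×3 submatrix of C formed by columns 1, 2, 4: [[0, -1, 0], [0, -1, 2], [2, 1, -1]]. Its determinant is 0·((-1)·(-1) - 2·1) - (-1)·(0·(-1) - 2·2) + 0·(0·1 - (-1)·2) = 0·(-1) - (-1)·(-4) + 0·2 = -4 ≠ 0.
So rank(C) ≥ 3; since C has 3 rows, rank(C) = 3.
rank(C) = 3 = n, so the pair (A, B) is completely controllable.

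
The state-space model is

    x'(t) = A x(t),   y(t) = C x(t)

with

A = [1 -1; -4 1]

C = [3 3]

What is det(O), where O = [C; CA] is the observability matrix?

CA = [[-9, 0]]
Observability matrix O = [C; CA] = [[3, 3], [-9, 0]]
det(O) = 3·0 - 3·(-9) = 0 - (-27) = 27
Since det(O) ≠ 0, rank(O) = 2 and the system is completely observable.

27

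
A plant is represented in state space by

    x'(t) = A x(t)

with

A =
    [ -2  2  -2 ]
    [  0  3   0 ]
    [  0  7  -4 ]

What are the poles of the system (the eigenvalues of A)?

det(sI - A) = s^3 - (tr A)s^2 + (M11 + M22 + M33)s - det A, where Mii is the 2×2 principal minor of A obtained by deleting row i and column i.
tr A = (-2) + 3 + (-4) = -3; M11 = 3·(-4) - 0·7 = -12 - 0 = -12; M22 = (-2)·(-4) - (-2)·0 = 8 - 0 = 8; M33 = (-2)·3 - 2·0 = -6 - 0 = -6; sum of minors = -10.
det A = (-2)·(3·(-4) - 0·7) - 2·(0·(-4) - 0·0) + (-2)·(0·7 - 3·0) = (-2)·(-12) - 2·0 + (-2)·0 = 24.
So p(s) = det(sI - A) = s^3 + 3s^2 - 10s - 24.
Rational-root test: any integer root divides -24. Testing small divisors, s = -2 works: p(-2) = -8 + 12 + 20 + (-24) = 0, so (s + 2) is a factor.
Dividing, p(s) = (s + 2)(s^2 + s - 12).
Factor s^2 + s - 12: two numbers with sum -1 and product -12 are 3 and -4, so s^2 + s - 12 = (s - 3)(s + 4).
Hence p(s) = (s - 3) (s + 2) (s + 4), with roots -4, -2, 3.
At least one eigenvalue has non-negative real part, so the system is not asymptotically stable.

-4, -2, 3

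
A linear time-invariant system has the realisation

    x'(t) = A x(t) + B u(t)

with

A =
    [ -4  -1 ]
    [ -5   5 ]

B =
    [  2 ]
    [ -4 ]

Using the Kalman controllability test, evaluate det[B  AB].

AB = [[-4], [-30]]
Controllability matrix C = [B  AB] = [[2, -4], [-4, -30]]
det(C) = 2·(-30) - (-4)·(-4) = -60 - 16 = -76
Since det(C) ≠ 0, rank(C) = 2 and the system is completely controllable.

-76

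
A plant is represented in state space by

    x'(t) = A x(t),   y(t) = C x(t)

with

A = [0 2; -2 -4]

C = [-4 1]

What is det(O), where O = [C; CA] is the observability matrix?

CA = [[-2, -12]]
Observability matrix O = [C; CA] = [[-4, 1], [-2, -12]]
det(O) = (-4)·(-12) - 1·(-2) = 48 - (-2) = 50
Since det(O) ≠ 0, rank(O) = 2 and the system is completely observable.

50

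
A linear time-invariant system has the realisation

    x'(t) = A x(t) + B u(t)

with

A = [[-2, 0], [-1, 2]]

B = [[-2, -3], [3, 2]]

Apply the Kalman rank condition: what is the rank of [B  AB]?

AB = [[4, 6], [8, 7]]
Controllability matrix C = [B  AB] = [[-2, -3, 4, 6], [3, 2, 8, 7]]
Take the 2×2 submatrix of C formed by columns 1, 2: [[-2, -3], [3, 2]]. Its determinant is (-2)·2 - (-3)·3 = -4 - (-9) = 5 ≠ 0.
So rank(C) ≥ 2; since C has 2 rows, rank(C) = 2.
rank(C) = 2 = n, so the pair (A, B) is completely controllable.

2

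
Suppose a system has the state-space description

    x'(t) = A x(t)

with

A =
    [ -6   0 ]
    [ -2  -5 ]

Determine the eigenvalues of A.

-6, -5

det(sI - A) = s^2 - (tr A)s + det A, with tr A = (-6) + (-5) = -11 and det A = (-6)·(-5) - 0·(-2) = 30 - 0 = 30.
So p(s) = det(sI - A) = s^2 + 11s + 30.
Factor s^2 + 11s + 30: two numbers with sum -11 and product 30 are -5 and -6, so s^2 + 11s + 30 = (s + 5)(s + 6).
Hence p(s) = (s + 5) (s + 6), with roots -6, -5.
All eigenvalues have negative real part, so the system is asymptotically stable.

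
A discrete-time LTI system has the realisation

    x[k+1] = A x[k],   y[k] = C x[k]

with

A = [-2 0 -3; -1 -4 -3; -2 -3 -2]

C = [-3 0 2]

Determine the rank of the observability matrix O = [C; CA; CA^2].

3

CA = [[2, -6, 5]]
CA^2 = [[-8, 9, 2]]
Observability matrix O = [C; CA; CA^2] = [[-3, 0, 2], [2, -6, 5], [-8, 9, 2]]
det(O) = (-3)·((-6)·2 - 5·9) - 0·(2·2 - 5·(-8)) + 2·(2·9 - (-6)·(-8)) = (-3)·(-57) - 0·44 + 2·(-30) = 111 ≠ 0, so rank(O) = 3.
rank(O) = 3 = n, so the pair (A, C) is completely observable.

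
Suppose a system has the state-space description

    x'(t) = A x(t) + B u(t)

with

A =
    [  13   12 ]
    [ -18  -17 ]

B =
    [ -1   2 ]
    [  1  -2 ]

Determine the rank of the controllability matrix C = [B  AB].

1

AB = [[-1, 2], [1, -2]]
Controllability matrix C = [B  AB] = [[-1, 2, -1, 2], [1, -2, 1, -2]]
Every column of C is a scalar multiple of column 1 = [-1, 1] (multipliers 1, -2, 1, -2), so the columns span a one-dimensional space.
C ≠ 0, hence rank(C) = 1.
rank(C) = 1 < n = 2, so the pair (A, B) is not completely controllable.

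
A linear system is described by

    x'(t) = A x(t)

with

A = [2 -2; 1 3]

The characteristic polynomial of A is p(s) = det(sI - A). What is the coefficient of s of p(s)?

-5

For a 2×2 matrix, det(sI - A) = s^2 - (tr A)s + det A.
tr A = 5, det A = 8.
So p(s) = s^2 - 5s + 8.
The coefficient of s is -5.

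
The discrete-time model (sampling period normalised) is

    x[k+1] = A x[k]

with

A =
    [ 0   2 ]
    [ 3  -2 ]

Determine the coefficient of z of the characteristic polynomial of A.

2

For a 2×2 matrix, det(zI - A) = z^2 - (tr A)z + det A.
tr A = -2, det A = -6.
So p(z) = z^2 + 2z - 6.
The coefficient of z is 2.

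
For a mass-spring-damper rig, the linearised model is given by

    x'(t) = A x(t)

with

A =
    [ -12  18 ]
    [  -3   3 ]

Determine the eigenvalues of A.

det(sI - A) = s^2 - (tr A)s + det A, with tr A = (-12) + 3 = -9 and det A = (-12)·3 - 18·(-3) = -36 - (-54) = 18.
So p(s) = det(sI - A) = s^2 + 9s + 18.
Factor s^2 + 9s + 18: two numbers with sum -9 and product 18 are -3 and -6, so s^2 + 9s + 18 = (s + 3)(s + 6).
Hence p(s) = (s + 3) (s + 6), with roots -6, -3.
All eigenvalues have negative real part, so the system is asymptotically stable.

-6, -3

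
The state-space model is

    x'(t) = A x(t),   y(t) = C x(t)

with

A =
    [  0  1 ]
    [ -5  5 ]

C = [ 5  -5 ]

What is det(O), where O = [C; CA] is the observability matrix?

25

CA = [[25, -20]]
Observability matrix O = [C; CA] = [[5, -5], [25, -20]]
det(O) = 5·(-20) - (-5)·25 = -100 - (-125) = 25
Since det(O) ≠ 0, rank(O) = 2 and the system is completely observable.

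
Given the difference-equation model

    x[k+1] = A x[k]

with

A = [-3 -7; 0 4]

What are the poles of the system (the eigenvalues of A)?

-3, 4

det(zI - A) = z^2 - (tr A)z + det A, with tr A = (-3) + 4 = 1 and det A = (-3)·4 - (-7)·0 = -12 - 0 = -12.
So p(z) = det(zI - A) = z^2 - z - 12.
Factor z^2 - z - 12: two numbers with sum 1 and product -12 are 4 and -3, so z^2 - z - 12 = (z - 4)(z + 3).
Hence p(z) = (z - 4) (z + 3), with roots -3, 4.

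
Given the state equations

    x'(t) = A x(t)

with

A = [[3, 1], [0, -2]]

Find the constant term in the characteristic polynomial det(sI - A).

For a 2×2 matrix, det(sI - A) = s^2 - (tr A)s + det A.
tr A = 1, det A = -6.
So p(s) = s^2 - s - 6.
The constant term is -6.

-6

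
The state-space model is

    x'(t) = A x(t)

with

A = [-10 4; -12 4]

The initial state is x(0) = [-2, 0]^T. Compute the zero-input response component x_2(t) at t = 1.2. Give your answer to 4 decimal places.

det(sI - A) = s^2 - (tr A)s + det A, with tr A = (-10) + 4 = -6 and det A = (-10)·4 - 4·(-12) = -40 - (-48) = 8.
So p(s) = det(sI - A) = s^2 + 6s + 8.
Factor s^2 + 6s + 8: two numbers with sum -6 and product 8 are -2 and -4, so s^2 + 6s + 8 = (s + 2)(s + 4).
Hence p(s) = (s + 2) (s + 4), with roots -4, -2.
The eigenvalues -4, -2 are distinct and real, so A is diagonalisable and x(t) = e^{At} x(0) = V diag(e^{λ_i t}) V^{-1} x(0), where the columns of V are the eigenvectors.
λ = -4: A - (-4)I = [[-6, 4], [-12, 8]]. Row 1 gives (-6)·v1 + 4·v2 = 0, so take v_1 = [-2, -3]^T.
λ = -2: A - (-2)I = [[-8, 4], [-12, 6]]. Row 1 gives (-8)·v1 + 4·v2 = 0, so take v_2 = [1, 2]^T.
V = [v_1 v_2] = [[-2, 1], [-3, 2]] has det V = -1, so V^{-1} = adj(V)/det V = [[-2, 1], [-3, 2]].
Modal coordinates z(0) = V^{-1} x(0): (-2)·(-2) + 1·0 = 4; (-3)·(-2) + 2·0 = 6; so z(0) = [4, 6]^T.
x_2(t) = Σ_i (v_i)_2 · z_i(0) · e^{λ_i t} (row 2 of V times the modal terms).
x_2(1.2) = (-3)·4·e^{-4·1.2} + 2·6·e^{-2·1.2} = (-12)·0.008230 + 12·0.090718 = 0.9899.

0.9899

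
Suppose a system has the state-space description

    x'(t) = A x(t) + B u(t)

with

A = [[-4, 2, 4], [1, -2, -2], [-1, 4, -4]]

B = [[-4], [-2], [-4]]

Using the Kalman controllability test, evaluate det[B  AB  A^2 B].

-1696

AB = [[-4], [8], [12]]
A^2B = [[80], [-44], [-12]]
Controllability matrix C = [B  AB  A^2B] = [[-4, -4, 80], [-2, 8, -44], [-4, 12, -12]]
Expanding along the first row, det(C) = (-4)·(8·(-12) - (-44)·12) - (-4)·((-2)·(-12) - (-44)·(-4)) + 80·((-2)·12 - 8·(-4)) = (-4)·432 - (-4)·(-152) + 80·8 = -1696
Since det(C) ≠ 0, rank(C) = 3 and the system is completely controllable.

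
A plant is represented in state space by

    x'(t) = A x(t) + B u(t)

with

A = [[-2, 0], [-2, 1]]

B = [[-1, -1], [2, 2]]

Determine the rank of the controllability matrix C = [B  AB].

2

AB = [[2, 2], [4, 4]]
Controllability matrix C = [B  AB] = [[-1, -1, 2, 2], [2, 2, 4, 4]]
Take the 2×2 submatrix of C formed by columns 1, 3: [[-1, 2], [2, 4]]. Its determinant is (-1)·4 - 2·2 = -4 - 4 = -8 ≠ 0.
So rank(C) ≥ 2; since C has 2 rows, rank(C) = 2.
rank(C) = 2 = n, so the pair (A, B) is completely controllable.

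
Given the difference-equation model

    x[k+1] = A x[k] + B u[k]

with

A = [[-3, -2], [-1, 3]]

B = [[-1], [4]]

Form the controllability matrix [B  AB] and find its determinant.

7

AB = [[-5], [13]]
Controllability matrix C = [B  AB] = [[-1, -5], [4, 13]]
det(C) = (-1)·13 - (-5)·4 = -13 - (-20) = 7
Since det(C) ≠ 0, rank(C) = 2 and the system is completely controllable.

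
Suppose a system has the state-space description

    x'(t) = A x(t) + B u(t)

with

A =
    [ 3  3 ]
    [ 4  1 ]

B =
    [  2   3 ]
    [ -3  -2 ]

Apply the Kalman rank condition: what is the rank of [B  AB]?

AB = [[-3, 3], [5, 10]]
Controllability matrix C = [B  AB] = [[2, 3, -3, 3], [-3, -2, 5, 10]]
Take the 2×2 submatrix of C formed by columns 1, 2: [[2, 3], [-3, -2]]. Its determinant is 2·(-2) - 3·(-3) = -4 - (-9) = 5 ≠ 0.
So rank(C) ≥ 2; since C has 2 rows, rank(C) = 2.
rank(C) = 2 = n, so the pair (A, B) is completely controllable.

2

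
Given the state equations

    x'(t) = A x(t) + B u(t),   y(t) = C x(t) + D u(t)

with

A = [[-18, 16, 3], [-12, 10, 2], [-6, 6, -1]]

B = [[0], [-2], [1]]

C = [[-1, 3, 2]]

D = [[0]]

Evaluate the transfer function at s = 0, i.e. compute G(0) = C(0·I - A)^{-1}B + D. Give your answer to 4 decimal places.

G(0) = C(-A)^{-1}B + D = -C A^{-1} B + D.
det A = -24, so A^{-1} = (1/-24)·adj(A) = [[11/12, -17/12, -1/12], [1, -3/2, 0], [1/2, -1/2, -1/2]]
A^{-1} B = [11/4, 3, 1/2]^T
C A^{-1} B = 29/4
G(0) = D - C A^{-1} B = 0 - (29/4) = -29/4 ≈ -7.2500

-7.2500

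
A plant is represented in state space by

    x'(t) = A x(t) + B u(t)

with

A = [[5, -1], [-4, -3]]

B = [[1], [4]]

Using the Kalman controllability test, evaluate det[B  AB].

-20

AB = [[1], [-16]]
Controllability matrix C = [B  AB] = [[1, 1], [4, -16]]
det(C) = 1·(-16) - 1·4 = -16 - 4 = -20
Since det(C) ≠ 0, rank(C) = 2 and the system is completely controllable.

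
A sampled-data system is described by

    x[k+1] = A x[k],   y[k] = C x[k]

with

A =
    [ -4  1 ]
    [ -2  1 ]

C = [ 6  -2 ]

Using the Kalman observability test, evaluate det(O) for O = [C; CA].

-16

CA = [[-20, 4]]
Observability matrix O = [C; CA] = [[6, -2], [-20, 4]]
det(O) = 6·4 - (-2)·(-20) = 24 - 40 = -16
Since det(O) ≠ 0, rank(O) = 2 and the system is completely observable.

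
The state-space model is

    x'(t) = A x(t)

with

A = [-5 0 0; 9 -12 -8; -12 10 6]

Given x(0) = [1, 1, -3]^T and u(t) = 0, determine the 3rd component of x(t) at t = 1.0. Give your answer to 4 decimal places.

det(sI - A) = s^3 - (tr A)s^2 + (M11 + M22 + M33)s - det A, where Mii is the 2×2 principal minor of A obtained by deleting row i and column i.
tr A = (-5) + (-12) + 6 = -11; M11 = (-12)·6 - (-8)·10 = -72 - (-80) = 8; M22 = (-5)·6 - 0·(-12) = -30 - 0 = -30; M33 = (-5)·(-12) - 0·9 = 60 - 0 = 60; sum of minors = 38.
det A = (-5)·((-12)·6 - (-8)·10) - 0·(9·6 - (-8)·(-12)) + 0·(9·10 - (-12)·(-12)) = (-5)·8 - 0·(-42) + 0·(-54) = -40.
So p(s) = det(sI - A) = s^3 + 11s^2 + 38s + 40.
Rational-root test: any integer root divides 40. Testing small divisors, s = -2 works: p(-2) = -8 + 44 + (-76) + 40 = 0, so (s + 2) is a factor.
Dividing, p(s) = (s + 2)(s^2 + 9s + 20).
Factor s^2 + 9s + 20: two numbers with sum -9 and product 20 are -4 and -5, so s^2 + 9s + 20 = (s + 4)(s + 5).
Hence p(s) = (s + 2) (s + 4) (s + 5), with roots -5, -4, -2.
The eigenvalues -5, -4, -2 are distinct and real, so A is diagonalisable and x(t) = e^{At} x(0) = V diag(e^{λ_i t}) V^{-1} x(0), where the columns of V are the eigenvectors.
λ = -5: A - (-5)I = [[0, 0, 0], [9, -7, -8], [-12, 10, 11]]. v must be orthogonal to every row; (row 2) × (row 3) = [3, -3, 6], so take v_1 = [1, -1, 2]^T.
λ = -4: A - (-4)I = [[-1, 0, 0], [9, -8, -8], [-12, 10, 10]]. v must be orthogonal to every row; (row 1) × (row 2) = [0, -8, 8], so take v_2 = [0, 1, -1]^T.
λ = -2: A - (-2)I = [[-3, 0, 0], [9, -10, -8], [-12, 10, 8]]. v must be orthogonal to every row; (row 1) × (row 2) = [0, -24, 30], so take v_3 = [0, -4, 5]^T.
V = [v_1 v_2 v_3] = [[1, 0, 0], [-1, 1, -4], [2, -1, 5]] has det V = 1, so V^{-1} = adj(V)/det V = [[1, 0, 0], [-3, 5, 4], [-1, 1, 1]].
Modal coordinates z(0) = V^{-1} x(0): 1·1 + 0·1 + 0·(-3) = 1; (-3)·1 + 5·1 + 4·(-3) = -10; (-1)·1 + 1·1 + 1·(-3) = -3; so z(0) = [1, -10, -3]^T.
x_3(t) = Σ_i (v_i)_3 · z_i(0) · e^{λ_i t} (row 3 of V times the modal terms).
x_3(1.0) = 2·1·e^{-5·1.0} + (-1)·(-10)·e^{-4·1.0} + 5·(-3)·e^{-2·1.0} = 2·0.006738 + 10·0.018316 + (-15)·0.135335 = -1.8334.

-1.8334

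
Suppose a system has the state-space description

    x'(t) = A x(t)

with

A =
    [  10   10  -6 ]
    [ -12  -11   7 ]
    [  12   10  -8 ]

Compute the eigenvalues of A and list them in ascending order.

det(sI - A) = s^3 - (tr A)s^2 + (M11 + M22 + M33)s - det A, where Mii is the 2×2 principal minor of A obtained by deleting row i and column i.
tr A = 10 + (-11) + (-8) = -9; M11 = (-11)·(-8) - 7·10 = 88 - 70 = 18; M22 = 10·(-8) - (-6)·12 = -80 - (-72) = -8; M33 = 10·(-11) - 10·(-12) = -110 - (-120) = 10; sum of minors = 20.
det A = 10·((-11)·(-8) - 7·10) - 10·((-12)·(-8) - 7·12) + (-6)·((-12)·10 - (-11)·12) = 10·18 - 10·12 + (-6)·12 = -12.
So p(s) = det(sI - A) = s^3 + 9s^2 + 20s + 12.
Rational-root test: any integer root divides 12. Testing small divisors, s = -1 works: p(-1) = -1 + 9 + (-20) + 12 = 0, so (s + 1) is a factor.
Dividing, p(s) = (s + 1)(s^2 + 8s + 12).
Factor s^2 + 8s + 12: two numbers with sum -8 and product 12 are -2 and -6, so s^2 + 8s + 12 = (s + 2)(s + 6).
Hence p(s) = (s + 1) (s + 2) (s + 6), with roots -6, -2, -1.
All eigenvalues have negative real part, so the system is asymptotically stable.

-6, -2, -1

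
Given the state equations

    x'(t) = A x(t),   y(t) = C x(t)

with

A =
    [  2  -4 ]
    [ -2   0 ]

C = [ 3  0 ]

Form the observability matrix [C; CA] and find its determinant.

CA = [[6, -12]]
Observability matrix O = [C; CA] = [[3, 0], [6, -12]]
det(O) = 3·(-12) - 0·6 = -36 - 0 = -36
Since det(O) ≠ 0, rank(O) = 2 and the system is completely observable.

-36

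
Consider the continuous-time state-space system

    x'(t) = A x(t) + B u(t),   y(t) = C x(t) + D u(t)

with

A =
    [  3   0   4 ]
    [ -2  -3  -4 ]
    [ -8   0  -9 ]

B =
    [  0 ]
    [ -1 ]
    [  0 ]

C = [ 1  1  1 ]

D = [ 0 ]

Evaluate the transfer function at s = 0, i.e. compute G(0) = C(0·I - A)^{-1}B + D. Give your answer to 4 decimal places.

-0.3333

G(0) = C(-A)^{-1}B + D = -C A^{-1} B + D.
det A = -15, so A^{-1} = (1/-15)·adj(A) = [[-9/5, 0, -4/5], [-14/15, -1/3, -4/15], [8/5, 0, 3/5]]
A^{-1} B = [0, 1/3, 0]^T
C A^{-1} B = 1/3
G(0) = D - C A^{-1} B = 0 - (1/3) = -1/3 ≈ -0.3333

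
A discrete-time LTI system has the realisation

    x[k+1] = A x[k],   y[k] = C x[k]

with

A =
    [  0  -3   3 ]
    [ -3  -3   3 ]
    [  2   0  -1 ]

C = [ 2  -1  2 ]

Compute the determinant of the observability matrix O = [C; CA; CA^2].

CA = [[7, -3, 1]]
CA^2 = [[11, -12, 11]]
Observability matrix O = [C; CA; CA^2] = [[2, -1, 2], [7, -3, 1], [11, -12, 11]]
Expanding along the first row, det(O) = 2·((-3)·11 - 1·(-12)) - (-1)·(7·11 - 1·11) + 2·(7·(-12) - (-3)·11) = 2·(-21) - (-1)·66 + 2·(-51) = -78
Since det(O) ≠ 0, rank(O) = 3 and the system is completely observable.

-78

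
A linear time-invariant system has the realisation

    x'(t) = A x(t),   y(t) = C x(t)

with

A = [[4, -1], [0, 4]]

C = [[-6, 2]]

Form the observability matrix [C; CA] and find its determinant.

CA = [[-24, 14]]
Observability matrix O = [C; CA] = [[-6, 2], [-24, 14]]
det(O) = (-6)·14 - 2·(-24) = -84 - (-48) = -36
Since det(O) ≠ 0, rank(O) = 2 and the system is completely observable.

-36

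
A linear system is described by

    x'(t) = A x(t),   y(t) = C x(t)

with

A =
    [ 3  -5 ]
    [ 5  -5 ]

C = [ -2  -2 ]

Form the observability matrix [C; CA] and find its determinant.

CA = [[-16, 20]]
Observability matrix O = [C; CA] = [[-2, -2], [-16, 20]]
det(O) = (-2)·20 - (-2)·(-16) = -40 - 32 = -72
Since det(O) ≠ 0, rank(O) = 2 and the system is completely observable.

-72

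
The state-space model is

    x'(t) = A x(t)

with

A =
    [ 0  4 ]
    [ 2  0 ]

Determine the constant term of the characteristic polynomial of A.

For a 2×2 matrix, det(sI - A) = s^2 - (tr A)s + det A.
tr A = 0, det A = -8.
So p(s) = s^2 - 8.
The constant term is -8.

-8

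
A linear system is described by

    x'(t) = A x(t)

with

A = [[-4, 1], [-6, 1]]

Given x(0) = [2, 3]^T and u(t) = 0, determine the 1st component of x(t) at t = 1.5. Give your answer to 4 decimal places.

-0.0738

det(sI - A) = s^2 - (tr A)s + det A, with tr A = (-4) + 1 = -3 and det A = (-4)·1 - 1·(-6) = -4 - (-6) = 2.
So p(s) = det(sI - A) = s^2 + 3s + 2.
Factor s^2 + 3s + 2: two numbers with sum -3 and product 2 are -1 and -2, so s^2 + 3s + 2 = (s + 1)(s + 2).
Hence p(s) = (s + 1) (s + 2), with roots -2, -1.
The eigenvalues -2, -1 are distinct and real, so A is diagonalisable and x(t) = e^{At} x(0) = V diag(e^{λ_i t}) V^{-1} x(0), where the columns of V are the eigenvectors.
λ = -2: A - (-2)I = [[-2, 1], [-6, 3]]. Row 1 gives (-2)·v1 + 1·v2 = 0, so take v_1 = [1, 2]^T.
λ = -1: A - (-1)I = [[-3, 1], [-6, 2]]. Row 1 gives (-3)·v1 + 1·v2 = 0, so take v_2 = [-1, -3]^T.
V = [v_1 v_2] = [[1, -1], [2, -3]] has det V = -1, so V^{-1} = adj(V)/det V = [[3, -1], [2, -1]].
Modal coordinates z(0) = V^{-1} x(0): 3·2 + (-1)·3 = 3; 2·2 + (-1)·3 = 1; so z(0) = [3, 1]^T.
x_1(t) = Σ_i (v_i)_1 · z_i(0) · e^{λ_i t} (row 1 of V times the modal terms).
x_1(1.5) = 1·3·e^{-2·1.5} + (-1)·1·e^{-1·1.5} = 3·0.049787 + (-1)·0.223130 = -0.0738.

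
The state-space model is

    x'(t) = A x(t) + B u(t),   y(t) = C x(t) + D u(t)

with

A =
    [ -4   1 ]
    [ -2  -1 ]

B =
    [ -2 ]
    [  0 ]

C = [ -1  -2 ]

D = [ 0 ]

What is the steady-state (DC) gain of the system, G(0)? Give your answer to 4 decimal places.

G(0) = C(-A)^{-1}B + D = -C A^{-1} B + D.
det A = 6, so A^{-1} = (1/6)·adj(A) = [[-1/6, -1/6], [1/3, -2/3]]
A^{-1} B = [1/3, -2/3]^T
C A^{-1} B = 1
G(0) = D - C A^{-1} B = 0 - (1) = -1

-1.0000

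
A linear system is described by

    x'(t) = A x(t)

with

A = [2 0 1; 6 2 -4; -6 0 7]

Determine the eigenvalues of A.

det(sI - A) = s^3 - (tr A)s^2 + (M11 + M22 + M33)s - det A, where Mii is the 2×2 principal minor of A obtained by deleting row i and column i.
tr A = 2 + 2 + 7 = 11; M11 = 2·7 - (-4)·0 = 14 - 0 = 14; M22 = 2·7 - 1·(-6) = 14 - (-6) = 20; M33 = 2·2 - 0·6 = 4 - 0 = 4; sum of minors = 38.
det A = 2·(2·7 - (-4)·0) - 0·(6·7 - (-4)·(-6)) + 1·(6·0 - 2·(-6)) = 2·14 - 0·18 + 1·12 = 40.
So p(s) = det(sI - A) = s^3 - 11s^2 + 38s - 40.
Rational-root test: any integer root divides -40. Testing small divisors, s = 2 works: p(2) = 8 + (-44) + 76 + (-40) = 0, so (s - 2) is a factor.
Dividing, p(s) = (s - 2)(s^2 - 9s + 20).
Factor s^2 - 9s + 20: two numbers with sum 9 and product 20 are 5 and 4, so s^2 - 9s + 20 = (s - 5)(s - 4).
Hence p(s) = (s - 5) (s - 4) (s - 2), with roots 2, 4, 5.
At least one eigenvalue has non-negative real part, so the system is not asymptotically stable.

2, 4, 5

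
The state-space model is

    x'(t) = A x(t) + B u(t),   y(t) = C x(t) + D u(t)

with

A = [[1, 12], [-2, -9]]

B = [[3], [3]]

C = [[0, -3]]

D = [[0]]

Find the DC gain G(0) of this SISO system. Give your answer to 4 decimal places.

G(0) = C(-A)^{-1}B + D = -C A^{-1} B + D.
det A = 15, so A^{-1} = (1/15)·adj(A) = [[-3/5, -4/5], [2/15, 1/15]]
A^{-1} B = [-21/5, 3/5]^T
C A^{-1} B = -9/5
G(0) = D - C A^{-1} B = 0 - (-9/5) = 9/5 ≈ 1.8000

1.8000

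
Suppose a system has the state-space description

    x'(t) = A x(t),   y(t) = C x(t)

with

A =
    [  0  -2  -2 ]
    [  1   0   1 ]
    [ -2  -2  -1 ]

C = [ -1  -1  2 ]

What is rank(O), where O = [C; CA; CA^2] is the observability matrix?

3

CA = [[-5, -2, -1]]
CA^2 = [[0, 12, 9]]
Observability matrix O = [C; CA; CA^2] = [[-1, -1, 2], [-5, -2, -1], [0, 12, 9]]
det(O) = (-1)·((-2)·9 - (-1)·12) - (-1)·((-5)·9 - (-1)·0) + 2·((-5)·12 - (-2)·0) = (-1)·(-6) - (-1)·(-45) + 2·(-60) = -159 ≠ 0, so rank(O) = 3.
rank(O) = 3 = n, so the pair (A, C) is completely observable.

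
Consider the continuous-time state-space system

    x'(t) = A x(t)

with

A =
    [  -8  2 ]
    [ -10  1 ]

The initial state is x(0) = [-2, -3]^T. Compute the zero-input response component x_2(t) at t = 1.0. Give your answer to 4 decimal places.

det(sI - A) = s^2 - (tr A)s + det A, with tr A = (-8) + 1 = -7 and det A = (-8)·1 - 2·(-10) = -8 - (-20) = 12.
So p(s) = det(sI - A) = s^2 + 7s + 12.
Factor s^2 + 7s + 12: two numbers with sum -7 and product 12 are -3 and -4, so s^2 + 7s + 12 = (s + 3)(s + 4).
Hence p(s) = (s + 3) (s + 4), with roots -4, -3.
The eigenvalues -4, -3 are distinct and real, so A is diagonalisable and x(t) = e^{At} x(0) = V diag(e^{λ_i t}) V^{-1} x(0), where the columns of V are the eigenvectors.
λ = -4: A - (-4)I = [[-4, 2], [-10, 5]]. Row 1 gives (-4)·v1 + 2·v2 = 0, so take v_1 = [1, 2]^T.
λ = -3: A - (-3)I = [[-5, 2], [-10, 4]]. Row 1 gives (-5)·v1 + 2·v2 = 0, so take v_2 = [2, 5]^T.
V = [v_1 v_2] = [[1, 2], [2, 5]] has det V = 1, so V^{-1} = adj(V)/det V = [[5, -2], [-2, 1]].
Modal coordinates z(0) = V^{-1} x(0): 5·(-2) + (-2)·(-3) = -4; (-2)·(-2) + 1·(-3) = 1; so z(0) = [-4, 1]^T.
x_2(t) = Σ_i (v_i)_2 · z_i(0) · e^{λ_i t} (row 2 of V times the modal terms).
x_2(1.0) = 2·(-4)·e^{-4·1.0} + 5·1·e^{-3·1.0} = (-8)·0.018316 + 5·0.049787 = 0.1024.

0.1024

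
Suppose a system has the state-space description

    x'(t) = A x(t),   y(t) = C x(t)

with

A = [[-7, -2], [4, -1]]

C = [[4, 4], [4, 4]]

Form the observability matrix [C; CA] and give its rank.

1

CA = [[-12, -12], [-12, -12]]
Observability matrix O = [C; CA] = [[4, 4], [4, 4], [-12, -12], [-12, -12]]
Every row of O is a scalar multiple of row 1 = [4, 4] (multipliers 1, 1, -3, -3), so the rows span a one-dimensional space.
O ≠ 0, hence rank(O) = 1.
rank(O) = 1 < n = 2, so the pair (A, C) is not completely observable.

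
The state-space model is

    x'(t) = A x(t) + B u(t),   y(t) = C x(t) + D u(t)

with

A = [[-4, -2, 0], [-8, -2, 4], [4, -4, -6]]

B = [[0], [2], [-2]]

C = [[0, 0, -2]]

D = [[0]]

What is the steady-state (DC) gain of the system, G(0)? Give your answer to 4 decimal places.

1.3333

G(0) = C(-A)^{-1}B + D = -C A^{-1} B + D.
det A = -48, so A^{-1} = (1/-48)·adj(A) = [[-7/12, 1/4, 1/6], [2/3, -1/2, -1/3], [-5/6, 1/2, 1/6]]
A^{-1} B = [1/6, -1/3, 2/3]^T
C A^{-1} B = -4/3
G(0) = D - C A^{-1} B = 0 - (-4/3) = 4/3 ≈ 1.3333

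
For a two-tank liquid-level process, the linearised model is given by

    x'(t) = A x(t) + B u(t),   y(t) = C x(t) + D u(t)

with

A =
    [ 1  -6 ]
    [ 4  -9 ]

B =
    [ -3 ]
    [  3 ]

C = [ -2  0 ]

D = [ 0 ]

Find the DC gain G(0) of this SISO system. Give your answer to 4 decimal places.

6.0000

G(0) = C(-A)^{-1}B + D = -C A^{-1} B + D.
det A = 15, so A^{-1} = (1/15)·adj(A) = [[-3/5, 2/5], [-4/15, 1/15]]
A^{-1} B = [3, 1]^T
C A^{-1} B = -6
G(0) = D - C A^{-1} B = 0 - (-6) = 6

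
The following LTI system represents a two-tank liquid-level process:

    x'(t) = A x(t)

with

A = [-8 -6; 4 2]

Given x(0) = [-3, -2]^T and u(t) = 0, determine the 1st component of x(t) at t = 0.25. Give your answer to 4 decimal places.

1.7602

det(sI - A) = s^2 - (tr A)s + det A, with tr A = (-8) + 2 = -6 and det A = (-8)·2 - (-6)·4 = -16 - (-24) = 8.
So p(s) = det(sI - A) = s^2 + 6s + 8.
Factor s^2 + 6s + 8: two numbers with sum -6 and product 8 are -2 and -4, so s^2 + 6s + 8 = (s + 2)(s + 4).
Hence p(s) = (s + 2) (s + 4), with roots -4, -2.
The eigenvalues -4, -2 are distinct and real, so A is diagonalisable and x(t) = e^{At} x(0) = V diag(e^{λ_i t}) V^{-1} x(0), where the columns of V are the eigenvectors.
λ = -4: A - (-4)I = [[-4, -6], [4, 6]]. Row 1 gives (-4)·v1 + (-6)·v2 = 0, so take v_1 = [-3, 2]^T.
λ = -2: A - (-2)I = [[-6, -6], [4, 4]]. Row 1 gives (-6)·v1 + (-6)·v2 = 0, so take v_2 = [-1, 1]^T.
V = [v_1 v_2] = [[-3, -1], [2, 1]] has det V = -1, so V^{-1} = adj(V)/det V = [[-1, -1], [2, 3]].
Modal coordinates z(0) = V^{-1} x(0): (-1)·(-3) + (-1)·(-2) = 5; 2·(-3) + 3·(-2) = -12; so z(0) = [5, -12]^T.
x_1(t) = Σ_i (v_i)_1 · z_i(0) · e^{λ_i t} (row 1 of V times the modal terms).
x_1(0.25) = (-3)·5·e^{-4·0.25} + (-1)·(-12)·e^{-2·0.25} = (-15)·0.367879 + 12·0.606531 = 1.7602.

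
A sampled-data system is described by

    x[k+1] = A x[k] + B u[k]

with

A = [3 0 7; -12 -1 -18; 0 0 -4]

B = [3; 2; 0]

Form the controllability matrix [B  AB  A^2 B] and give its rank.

2

AB = [[9], [-38], [0]]
A^2B = [[27], [-70], [0]]
Controllability matrix C = [B  AB  A^2B] = [[3, 9, 27], [2, -38, -70], [0, 0, 0]]
Row 3 of C is identically zero, so rank(C) ≤ 2.
The 2×2 minor from rows 1, 2, columns 1, 2 is 3·(-38) - 9·2 = -114 - 18 = -132 ≠ 0, so rank(C) = 2.
rank(C) = 2 < n = 3, so the pair (A, B) is not completely controllable.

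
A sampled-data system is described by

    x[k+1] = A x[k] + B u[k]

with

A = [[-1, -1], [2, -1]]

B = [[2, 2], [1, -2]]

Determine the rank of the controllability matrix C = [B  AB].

2

AB = [[-3, 0], [3, 6]]
Controllability matrix C = [B  AB] = [[2, 2, -3, 0], [1, -2, 3, 6]]
Take the 2×2 submatrix of C formed by columns 1, 2: [[2, 2], [1, -2]]. Its determinant is 2·(-2) - 2·1 = -4 - 2 = -6 ≠ 0.
So rank(C) ≥ 2; since C has 2 rows, rank(C) = 2.
rank(C) = 2 = n, so the pair (A, B) is completely controllable.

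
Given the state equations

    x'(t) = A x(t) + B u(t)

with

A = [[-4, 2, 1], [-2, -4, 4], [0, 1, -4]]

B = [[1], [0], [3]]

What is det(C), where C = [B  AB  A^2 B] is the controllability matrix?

-554

AB = [[-1], [10], [-12]]
A^2B = [[12], [-86], [58]]
Controllability matrix C = [B  AB  A^2B] = [[1, -1, 12], [0, 10, -86], [3, -12, 58]]
Expanding along the first row, det(C) = 1·(10·58 - (-86)·(-12)) - (-1)·(0·58 - (-86)·3) + 12·(0·(-12) - 10·3) = 1·(-452) - (-1)·258 + 12·(-30) = -554
Since det(C) ≠ 0, rank(C) = 3 and the system is completely controllable.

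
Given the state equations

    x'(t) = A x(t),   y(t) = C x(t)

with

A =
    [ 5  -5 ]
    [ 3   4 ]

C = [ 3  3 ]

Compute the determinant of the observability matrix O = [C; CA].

-81

CA = [[24, -3]]
Observability matrix O = [C; CA] = [[3, 3], [24, -3]]
det(O) = 3·(-3) - 3·24 = -9 - 72 = -81
Since det(O) ≠ 0, rank(O) = 2 and the system is completely observable.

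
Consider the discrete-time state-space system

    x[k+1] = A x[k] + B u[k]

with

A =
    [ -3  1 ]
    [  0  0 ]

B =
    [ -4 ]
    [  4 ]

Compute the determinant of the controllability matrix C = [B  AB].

-64

AB = [[16], [0]]
Controllability matrix C = [B  AB] = [[-4, 16], [4, 0]]
det(C) = (-4)·0 - 16·4 = 0 - 64 = -64
Since det(C) ≠ 0, rank(C) = 2 and the system is completely controllable.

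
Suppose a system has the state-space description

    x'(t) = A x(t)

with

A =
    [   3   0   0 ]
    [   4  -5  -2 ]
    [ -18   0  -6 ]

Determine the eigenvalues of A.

-6, -5, 3

det(sI - A) = s^3 - (tr A)s^2 + (M11 + M22 + M33)s - det A, where Mii is the 2×2 principal minor of A obtained by deleting row i and column i.
tr A = 3 + (-5) + (-6) = -8; M11 = (-5)·(-6) - (-2)·0 = 30 - 0 = 30; M22 = 3·(-6) - 0·(-18) = -18 - 0 = -18; M33 = 3·(-5) - 0·4 = -15 - 0 = -15; sum of minors = -3.
det A = 3·((-5)·(-6) - (-2)·0) - 0·(4·(-6) - (-2)·(-18)) + 0·(4·0 - (-5)·(-18)) = 3·30 - 0·(-60) + 0·(-90) = 90.
So p(s) = det(sI - A) = s^3 + 8s^2 - 3s - 90.
Rational-root test: any integer root divides -90. Testing small divisors, s = 3 works: p(3) = 27 + 72 + (-9) + (-90) = 0, so (s - 3) is a factor.
Dividing, p(s) = (s - 3)(s^2 + 11s + 30).
Factor s^2 + 11s + 30: two numbers with sum -11 and product 30 are -5 and -6, so s^2 + 11s + 30 = (s + 5)(s + 6).
Hence p(s) = (s - 3) (s + 5) (s + 6), with roots -6, -5, 3.
At least one eigenvalue has non-negative real part, so the system is not asymptotically stable.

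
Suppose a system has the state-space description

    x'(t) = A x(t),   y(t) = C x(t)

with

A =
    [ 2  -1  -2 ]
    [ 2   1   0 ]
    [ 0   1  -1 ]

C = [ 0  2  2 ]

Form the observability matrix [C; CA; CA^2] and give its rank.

CA = [[4, 4, -2]]
CA^2 = [[16, -2, -6]]
Observability matrix O = [C; CA; CA^2] = [[0, 2, 2], [4, 4, -2], [16, -2, -6]]
det(O) = 0·(4·(-6) - (-2)·(-2)) - 2·(4·(-6) - (-2)·16) + 2·(4·(-2) - 4·16) = 0·(-28) - 2·8 + 2·(-72) = -160 ≠ 0, so rank(O) = 3.
rank(O) = 3 = n, so the pair (A, C) is completely observable.

3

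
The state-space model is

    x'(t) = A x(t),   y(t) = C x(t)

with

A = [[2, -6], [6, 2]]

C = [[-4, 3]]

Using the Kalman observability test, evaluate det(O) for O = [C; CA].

CA = [[10, 30]]
Observability matrix O = [C; CA] = [[-4, 3], [10, 30]]
det(O) = (-4)·30 - 3·10 = -120 - 30 = -150
Since det(O) ≠ 0, rank(O) = 2 and the system is completely observable.

-150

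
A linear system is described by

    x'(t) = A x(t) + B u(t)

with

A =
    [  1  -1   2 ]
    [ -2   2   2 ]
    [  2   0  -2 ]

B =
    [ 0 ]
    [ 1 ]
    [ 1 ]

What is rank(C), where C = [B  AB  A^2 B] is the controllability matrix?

3

AB = [[1], [4], [-2]]
A^2B = [[-7], [2], [6]]
Controllability matrix C = [B  AB  A^2B] = [[0, 1, -7], [1, 4, 2], [1, -2, 6]]
det(C) = 0·(4·6 - 2·(-2)) - 1·(1·6 - 2·1) + (-7)·(1·(-2) - 4·1) = 0·28 - 1·4 + (-7)·(-6) = 38 ≠ 0, so rank(C) = 3.
rank(C) = 3 = n, so the pair (A, B) is completely controllable.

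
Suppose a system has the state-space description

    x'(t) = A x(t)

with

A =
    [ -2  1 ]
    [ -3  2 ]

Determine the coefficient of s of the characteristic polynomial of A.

For a 2×2 matrix, det(sI - A) = s^2 - (tr A)s + det A.
tr A = 0, det A = -1.
So p(s) = s^2 - 1.
The coefficient of s is 0.

0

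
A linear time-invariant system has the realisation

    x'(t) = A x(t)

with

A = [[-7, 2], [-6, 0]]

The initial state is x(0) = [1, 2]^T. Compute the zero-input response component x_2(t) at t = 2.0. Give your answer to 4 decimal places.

0.0050

det(sI - A) = s^2 - (tr A)s + det A, with tr A = (-7) + 0 = -7 and det A = (-7)·0 - 2·(-6) = 0 - (-12) = 12.
So p(s) = det(sI - A) = s^2 + 7s + 12.
Factor s^2 + 7s + 12: two numbers with sum -7 and product 12 are -3 and -4, so s^2 + 7s + 12 = (s + 3)(s + 4).
Hence p(s) = (s + 3) (s + 4), with roots -4, -3.
The eigenvalues -4, -3 are distinct and real, so A is diagonalisable and x(t) = e^{At} x(0) = V diag(e^{λ_i t}) V^{-1} x(0), where the columns of V are the eigenvectors.
λ = -4: A - (-4)I = [[-3, 2], [-6, 4]]. Row 1 gives (-3)·v1 + 2·v2 = 0, so take v_1 = [2, 3]^T.
λ = -3: A - (-3)I = [[-4, 2], [-6, 3]]. Row 1 gives (-4)·v1 + 2·v2 = 0, so take v_2 = [1, 2]^T.
V = [v_1 v_2] = [[2, 1], [3, 2]] has det V = 1, so V^{-1} = adj(V)/det V = [[2, -1], [-3, 2]].
Modal coordinates z(0) = V^{-1} x(0): 2·1 + (-1)·2 = 0; (-3)·1 + 2·2 = 1; so z(0) = [0, 1]^T.
x_2(t) = Σ_i (v_i)_2 · z_i(0) · e^{λ_i t} (row 2 of V times the modal terms).
x_2(2.0) = 3·0·e^{-4·2.0} + 2·1·e^{-3·2.0} = 0·0.000335 + 2·0.002479 = 0.0050.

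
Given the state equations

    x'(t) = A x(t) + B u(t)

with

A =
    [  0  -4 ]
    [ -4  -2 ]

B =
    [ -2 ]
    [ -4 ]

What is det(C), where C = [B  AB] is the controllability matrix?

AB = [[16], [16]]
Controllability matrix C = [B  AB] = [[-2, 16], [-4, 16]]
det(C) = (-2)·16 - 16·(-4) = -32 - (-64) = 32
Since det(C) ≠ 0, rank(C) = 2 and the system is completely controllable.

32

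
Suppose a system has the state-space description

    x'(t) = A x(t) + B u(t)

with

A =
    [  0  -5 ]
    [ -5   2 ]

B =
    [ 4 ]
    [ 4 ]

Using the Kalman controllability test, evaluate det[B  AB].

AB = [[-20], [-12]]
Controllability matrix C = [B  AB] = [[4, -20], [4, -12]]
det(C) = 4·(-12) - (-20)·4 = -48 - (-80) = 32
Since det(C) ≠ 0, rank(C) = 2 and the system is completely controllable.

32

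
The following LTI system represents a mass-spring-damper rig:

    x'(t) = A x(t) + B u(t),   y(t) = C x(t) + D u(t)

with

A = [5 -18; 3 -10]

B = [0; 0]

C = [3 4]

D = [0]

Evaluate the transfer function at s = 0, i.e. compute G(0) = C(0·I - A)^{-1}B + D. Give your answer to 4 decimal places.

G(0) = C(-A)^{-1}B + D = -C A^{-1} B + D.
det A = 4, so A^{-1} = (1/4)·adj(A) = [[-5/2, 9/2], [-3/4, 5/4]]
A^{-1} B = [0, 0]^T
C A^{-1} B = 0
G(0) = D - C A^{-1} B = 0 - (0) = 0

0.0000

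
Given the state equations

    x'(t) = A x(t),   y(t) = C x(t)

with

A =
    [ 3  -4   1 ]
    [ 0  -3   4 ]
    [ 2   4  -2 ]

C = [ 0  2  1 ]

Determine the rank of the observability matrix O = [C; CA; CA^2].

3

CA = [[2, -2, 6]]
CA^2 = [[18, 22, -18]]
Observability matrix O = [C; CA; CA^2] = [[0, 2, 1], [2, -2, 6], [18, 22, -18]]
det(O) = 0·((-2)·(-18) - 6·22) - 2·(2·(-18) - 6·18) + 1·(2·22 - (-2)·18) = 0·(-96) - 2·(-144) + 1·80 = 368 ≠ 0, so rank(O) = 3.
rank(O) = 3 = n, so the pair (A, C) is completely observable.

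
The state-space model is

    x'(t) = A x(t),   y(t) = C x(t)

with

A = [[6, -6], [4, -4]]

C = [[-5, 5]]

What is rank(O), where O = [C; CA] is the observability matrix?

1

CA = [[-10, 10]]
Observability matrix O = [C; CA] = [[-5, 5], [-10, 10]]
Every row of O is a scalar multiple of row 1 = [-5, 5] (multipliers 1, 2), so the rows span a one-dimensional space.
O ≠ 0, hence rank(O) = 1.
rank(O) = 1 < n = 2, so the pair (A, C) is not completely observable.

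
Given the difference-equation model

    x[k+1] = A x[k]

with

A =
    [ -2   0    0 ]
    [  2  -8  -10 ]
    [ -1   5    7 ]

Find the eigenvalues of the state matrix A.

det(zI - A) = z^3 - (tr A)z^2 + (M11 + M22 + M33)z - det A, where Mii is the 2×2 principal minor of A obtained by deleting row i and column i.
tr A = (-2) + (-8) + 7 = -3; M11 = (-8)·7 - (-10)·5 = -56 - (-50) = -6; M22 = (-2)·7 - 0·(-1) = -14 - 0 = -14; M33 = (-2)·(-8) - 0·2 = 16 - 0 = 16; sum of minors = -4.
det A = (-2)·((-8)·7 - (-10)·5) - 0·(2·7 - (-10)·(-1)) + 0·(2·5 - (-8)·(-1)) = (-2)·(-6) - 0·4 + 0·2 = 12.
So p(z) = det(zI - A) = z^3 + 3z^2 - 4z - 12.
Rational-root test: any integer root divides -12. Testing small divisors, z = -2 works: p(-2) = -8 + 12 + 8 + (-12) = 0, so (z + 2) is a factor.
Dividing, p(z) = (z + 2)(z^2 + z - 6).
Factor z^2 + z - 6: two numbers with sum -1 and product -6 are 2 and -3, so z^2 + z - 6 = (z - 2)(z + 3).
Hence p(z) = (z - 2) (z + 2) (z + 3), with roots -3, -2, 2.

-3, -2, 2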